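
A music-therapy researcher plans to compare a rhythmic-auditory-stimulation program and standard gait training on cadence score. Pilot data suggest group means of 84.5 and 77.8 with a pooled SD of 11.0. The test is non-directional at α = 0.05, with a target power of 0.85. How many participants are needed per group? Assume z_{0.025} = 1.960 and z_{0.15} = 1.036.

Cohen's d = |M₁ − M₂| / SD_pooled = |84.5 − 77.8| / 11.0 = 6.7 / 11.0 = 0.609.
For two independent groups with equal n: n = 2·((z_{α/2} + z_β) / d)².
z_{α/2} + z_β = 1.960 + 1.036 = 2.996.
n = 2 × (2.996 / 0.609)² = 2 × 4.920² = 2 × 24.20 = 48.4.
Round up to the next whole participant.

n = 49 per group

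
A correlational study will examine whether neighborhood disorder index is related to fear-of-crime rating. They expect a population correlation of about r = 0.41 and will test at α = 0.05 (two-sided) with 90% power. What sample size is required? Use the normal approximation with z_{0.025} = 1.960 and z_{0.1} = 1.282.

Fisher's z: C = ½·ln((1+r)/(1−r)) = ½·ln(2.3898) = 0.4356.
n = ((z_{α/2} + z_β)/C)² + 3.
(1.960 + 1.282) / 0.4356 = 3.242 / 0.4356 = 7.443.
n = 7.443² + 3 = 55.39 + 3 = 58.4.
Round up.

n = 59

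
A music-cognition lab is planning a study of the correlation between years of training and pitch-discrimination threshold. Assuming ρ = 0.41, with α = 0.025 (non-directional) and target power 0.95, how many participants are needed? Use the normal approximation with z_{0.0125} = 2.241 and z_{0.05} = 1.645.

n = 83

Fisher's z: C = ½·ln((1+r)/(1−r)) = ½·ln(2.3898) = 0.4356.
n = ((z_{α/2} + z_β)/C)² + 3.
(2.241 + 1.645) / 0.4356 = 3.886 / 0.4356 = 8.921.
n = 8.921² + 3 = 79.58 + 3 = 82.6.
Round up.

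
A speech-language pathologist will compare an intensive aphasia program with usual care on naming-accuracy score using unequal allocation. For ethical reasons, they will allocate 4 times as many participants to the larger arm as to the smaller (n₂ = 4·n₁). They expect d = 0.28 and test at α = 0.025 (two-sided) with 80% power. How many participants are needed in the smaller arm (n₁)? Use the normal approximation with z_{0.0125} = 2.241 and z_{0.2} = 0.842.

n₁ = 152

With allocation ratio k = n₂/n₁ = 4, Var(x̄₁−x̄₂) = σ²(1/n₁ + 1/(k·n₁)) = σ²·(k+1)/(k·n₁).
So n₁ = (1 + 1/k)·((z_{α/2} + z_β)/d)² = 1.250 × (3.083/0.28)².
n₁ = 1.250 × 121.24 = 151.5.
Round up: n₁ = 152, giving n₂ = 4 × 152 = 608.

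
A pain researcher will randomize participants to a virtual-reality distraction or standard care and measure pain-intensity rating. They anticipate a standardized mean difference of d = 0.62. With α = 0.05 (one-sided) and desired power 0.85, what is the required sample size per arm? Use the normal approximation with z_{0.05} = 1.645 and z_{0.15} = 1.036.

For two independent groups with equal n: n = 2·((z_{α} + z_β) / d)².
z_{α} + z_β = 1.645 + 1.036 = 2.681.
n = 2 × (2.681 / 0.62)² = 2 × 4.324² = 2 × 18.70 = 37.4.
Round up to the next whole participant.

n = 38 per group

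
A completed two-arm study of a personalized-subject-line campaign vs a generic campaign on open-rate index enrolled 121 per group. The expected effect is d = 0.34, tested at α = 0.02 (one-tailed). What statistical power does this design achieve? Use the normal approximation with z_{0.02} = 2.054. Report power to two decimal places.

power ≈ 0.72

For two equal groups, power = Φ(d·√(n/2) − z_{α}).
d·√(n/2) = 0.34 × √(121/2) = 0.34 × 7.778 = 2.645.
z_β = 2.645 − 2.054 = 0.591.
Power = Φ(0.591) = 0.723.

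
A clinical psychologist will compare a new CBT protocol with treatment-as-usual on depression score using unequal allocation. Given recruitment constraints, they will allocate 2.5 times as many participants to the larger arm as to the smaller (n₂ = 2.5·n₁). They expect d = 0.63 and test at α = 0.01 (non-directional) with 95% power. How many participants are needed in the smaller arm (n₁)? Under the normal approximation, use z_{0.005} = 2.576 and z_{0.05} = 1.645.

n₁ = 63

With allocation ratio k = n₂/n₁ = 2.5, Var(x̄₁−x̄₂) = σ²(1/n₁ + 1/(k·n₁)) = σ²·(k+1)/(k·n₁).
So n₁ = (1 + 1/k)·((z_{α/2} + z_β)/d)² = 1.400 × (4.221/0.63)².
n₁ = 1.400 × 44.89 = 62.8.
Round up: n₁ = 63, giving n₂ = ⌈2.5 × 63⌉ = ⌈157.5⌉ = 158.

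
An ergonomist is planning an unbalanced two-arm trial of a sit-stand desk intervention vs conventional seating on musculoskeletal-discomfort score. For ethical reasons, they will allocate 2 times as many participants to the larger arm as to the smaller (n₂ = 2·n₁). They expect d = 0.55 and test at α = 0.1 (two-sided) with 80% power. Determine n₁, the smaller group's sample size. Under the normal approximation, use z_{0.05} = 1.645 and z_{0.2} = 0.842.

n₁ = 31

With allocation ratio k = n₂/n₁ = 2, Var(x̄₁−x̄₂) = σ²(1/n₁ + 1/(k·n₁)) = σ²·(k+1)/(k·n₁).
So n₁ = (1 + 1/k)·((z_{α/2} + z_β)/d)² = 1.500 × (2.487/0.55)².
n₁ = 1.500 × 20.45 = 30.7.
Round up: n₁ = 31, giving n₂ = 2 × 31 = 62.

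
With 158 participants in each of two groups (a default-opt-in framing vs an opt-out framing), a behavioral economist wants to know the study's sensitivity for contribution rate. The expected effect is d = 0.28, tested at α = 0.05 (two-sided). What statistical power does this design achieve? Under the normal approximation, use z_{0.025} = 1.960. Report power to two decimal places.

power ≈ 0.70

For two equal groups, power = Φ(d·√(n/2) − z_{α/2}).
d·√(n/2) = 0.28 × √(158/2) = 0.28 × 8.888 = 2.489.
z_β = 2.489 − 1.960 = 0.529.
Power = Φ(0.529) = 0.701.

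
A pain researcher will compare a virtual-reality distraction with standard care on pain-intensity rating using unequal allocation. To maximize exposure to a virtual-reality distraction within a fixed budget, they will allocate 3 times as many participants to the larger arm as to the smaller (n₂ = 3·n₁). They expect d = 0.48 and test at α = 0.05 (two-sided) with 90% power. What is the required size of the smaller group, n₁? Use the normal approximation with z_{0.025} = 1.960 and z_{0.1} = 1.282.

n₁ = 61

With allocation ratio k = n₂/n₁ = 3, Var(x̄₁−x̄₂) = σ²(1/n₁ + 1/(k·n₁)) = σ²·(k+1)/(k·n₁).
So n₁ = (1 + 1/k)·((z_{α/2} + z_β)/d)² = 1.333 × (3.242/0.48)².
n₁ = 1.333 × 45.62 = 60.8.
Round up: n₁ = 61, giving n₂ = 3 × 61 = 183.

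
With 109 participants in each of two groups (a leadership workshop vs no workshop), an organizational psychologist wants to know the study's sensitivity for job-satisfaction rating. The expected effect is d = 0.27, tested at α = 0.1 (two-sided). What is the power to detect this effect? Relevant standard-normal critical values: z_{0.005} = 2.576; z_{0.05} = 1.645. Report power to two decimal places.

For two equal groups, power = Φ(d·√(n/2) − z_{α/2}).
d·√(n/2) = 0.27 × √(109/2) = 0.27 × 7.382 = 1.993.
z_β = 1.993 − 1.645 = 0.348.
Power = Φ(0.348) = 0.636.

power ≈ 0.64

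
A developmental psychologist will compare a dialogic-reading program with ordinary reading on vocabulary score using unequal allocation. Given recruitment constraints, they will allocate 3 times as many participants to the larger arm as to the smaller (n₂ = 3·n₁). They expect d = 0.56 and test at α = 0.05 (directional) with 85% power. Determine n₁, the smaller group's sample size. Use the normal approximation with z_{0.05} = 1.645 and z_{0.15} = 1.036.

n₁ = 31

With allocation ratio k = n₂/n₁ = 3, Var(x̄₁−x̄₂) = σ²(1/n₁ + 1/(k·n₁)) = σ²·(k+1)/(k·n₁).
So n₁ = (1 + 1/k)·((z_{α} + z_β)/d)² = 1.333 × (2.681/0.56)².
n₁ = 1.333 × 22.92 = 30.6.
Round up: n₁ = 31, giving n₂ = 3 × 31 = 93.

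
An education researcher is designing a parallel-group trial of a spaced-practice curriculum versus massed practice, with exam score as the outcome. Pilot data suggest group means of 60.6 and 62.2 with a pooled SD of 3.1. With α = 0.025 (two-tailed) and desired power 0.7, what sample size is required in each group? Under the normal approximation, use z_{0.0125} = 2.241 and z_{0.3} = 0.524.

Cohen's d = |M₁ − M₂| / SD_pooled = |60.6 − 62.2| / 3.1 = 1.6 / 3.1 = 0.516.
For two independent groups with equal n: n = 2·((z_{α/2} + z_β) / d)².
z_{α/2} + z_β = 2.241 + 0.524 = 2.765.
n = 2 × (2.765 / 0.516)² = 2 × 5.359² = 2 × 28.71 = 57.4.
Round up to the next whole participant.

n = 58 per group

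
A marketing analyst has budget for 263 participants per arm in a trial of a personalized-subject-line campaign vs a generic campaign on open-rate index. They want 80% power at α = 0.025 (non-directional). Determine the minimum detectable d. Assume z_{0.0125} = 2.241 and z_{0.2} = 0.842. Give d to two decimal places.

For two independent groups of n = 263 each: d_min = (z_{α/2} + z_β)·√(2/n).
z-sum = 2.241 + 0.842 = 3.083.
d_min = 3.083 × √(2/263) = 3.083 × 0.0872 = 0.269.

d_min ≈ 0.27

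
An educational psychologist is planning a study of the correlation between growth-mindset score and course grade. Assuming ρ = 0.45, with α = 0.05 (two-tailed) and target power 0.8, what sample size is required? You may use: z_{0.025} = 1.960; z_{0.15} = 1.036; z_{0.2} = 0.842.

n = 37

Fisher's z: C = ½·ln((1+r)/(1−r)) = ½·ln(2.6364) = 0.4847.
n = ((z_{α/2} + z_β)/C)² + 3.
(1.960 + 0.842) / 0.4847 = 2.802 / 0.4847 = 5.781.
n = 5.781² + 3 = 33.42 + 3 = 36.4.
Round up.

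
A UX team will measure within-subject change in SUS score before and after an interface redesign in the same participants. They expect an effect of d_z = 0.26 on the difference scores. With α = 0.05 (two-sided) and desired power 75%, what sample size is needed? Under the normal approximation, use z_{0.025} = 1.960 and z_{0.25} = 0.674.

For a paired (one-sample on differences) test: n = ((z_{α/2} + z_β) / d)².
z_{α/2} + z_β = 1.960 + 0.674 = 2.634.
n = (2.634 / 0.26)² = 10.131² = 102.63.
Round up.

n = 103 pairs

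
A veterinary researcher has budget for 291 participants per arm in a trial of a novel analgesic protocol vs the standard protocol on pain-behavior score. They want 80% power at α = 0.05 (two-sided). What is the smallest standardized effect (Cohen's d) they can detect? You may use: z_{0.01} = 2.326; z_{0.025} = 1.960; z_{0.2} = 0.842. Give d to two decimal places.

d_min ≈ 0.23

For two independent groups of n = 291 each: d_min = (z_{α/2} + z_β)·√(2/n).
z-sum = 1.960 + 0.842 = 2.802.
d_min = 2.802 × √(2/291) = 2.802 × 0.0829 = 0.232.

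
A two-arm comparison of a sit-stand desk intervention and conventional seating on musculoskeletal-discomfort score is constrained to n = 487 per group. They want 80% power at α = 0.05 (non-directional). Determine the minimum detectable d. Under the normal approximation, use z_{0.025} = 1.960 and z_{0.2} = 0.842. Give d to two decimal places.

d_min ≈ 0.18

For two independent groups of n = 487 each: d_min = (z_{α/2} + z_β)·√(2/n).
z-sum = 1.960 + 0.842 = 2.802.
d_min = 2.802 × √(2/487) = 2.802 × 0.0641 = 0.180.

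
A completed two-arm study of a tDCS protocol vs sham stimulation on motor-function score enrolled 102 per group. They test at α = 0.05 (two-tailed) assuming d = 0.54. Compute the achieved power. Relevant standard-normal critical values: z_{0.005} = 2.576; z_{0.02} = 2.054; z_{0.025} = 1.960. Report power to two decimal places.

For two equal groups, power = Φ(d·√(n/2) − z_{α/2}).
d·√(n/2) = 0.54 × √(102/2) = 0.54 × 7.141 = 3.856.
z_β = 3.856 − 1.960 = 1.896.
Power = Φ(1.896) = 0.971.

power ≈ 0.97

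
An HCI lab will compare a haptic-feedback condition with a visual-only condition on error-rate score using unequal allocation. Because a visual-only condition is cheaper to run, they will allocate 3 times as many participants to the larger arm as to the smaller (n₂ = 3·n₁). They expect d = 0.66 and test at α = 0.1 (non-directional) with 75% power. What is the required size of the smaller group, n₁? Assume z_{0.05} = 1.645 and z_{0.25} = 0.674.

n₁ = 17

With allocation ratio k = n₂/n₁ = 3, Var(x̄₁−x̄₂) = σ²(1/n₁ + 1/(k·n₁)) = σ²·(k+1)/(k·n₁).
So n₁ = (1 + 1/k)·((z_{α/2} + z_β)/d)² = 1.333 × (2.319/0.66)².
n₁ = 1.333 × 12.35 = 16.5.
Round up: n₁ = 17, giving n₂ = 3 × 17 = 51.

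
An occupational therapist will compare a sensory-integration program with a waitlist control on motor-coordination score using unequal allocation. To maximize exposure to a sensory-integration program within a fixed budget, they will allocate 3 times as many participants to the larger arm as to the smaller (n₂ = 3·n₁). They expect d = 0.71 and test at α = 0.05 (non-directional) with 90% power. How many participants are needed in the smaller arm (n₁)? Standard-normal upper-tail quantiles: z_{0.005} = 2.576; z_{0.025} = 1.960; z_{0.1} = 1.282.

n₁ = 28

With allocation ratio k = n₂/n₁ = 3, Var(x̄₁−x̄₂) = σ²(1/n₁ + 1/(k·n₁)) = σ²·(k+1)/(k·n₁).
So n₁ = (1 + 1/k)·((z_{α/2} + z_β)/d)² = 1.333 × (3.242/0.71)².
n₁ = 1.333 × 20.85 = 27.8.
Round up: n₁ = 28, giving n₂ = 3 × 28 = 84.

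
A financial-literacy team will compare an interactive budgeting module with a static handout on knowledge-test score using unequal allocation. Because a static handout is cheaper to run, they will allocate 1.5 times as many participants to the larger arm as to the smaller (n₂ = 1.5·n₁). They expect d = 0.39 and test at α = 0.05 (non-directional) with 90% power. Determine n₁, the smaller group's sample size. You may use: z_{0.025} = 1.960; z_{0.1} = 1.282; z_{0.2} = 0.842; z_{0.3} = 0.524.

n₁ = 116

With allocation ratio k = n₂/n₁ = 1.5, Var(x̄₁−x̄₂) = σ²(1/n₁ + 1/(k·n₁)) = σ²·(k+1)/(k·n₁).
So n₁ = (1 + 1/k)·((z_{α/2} + z_β)/d)² = 1.667 × (3.242/0.39)².
n₁ = 1.667 × 69.10 = 115.2.
Round up: n₁ = 116, giving n₂ = 1.5 × 116 = 174.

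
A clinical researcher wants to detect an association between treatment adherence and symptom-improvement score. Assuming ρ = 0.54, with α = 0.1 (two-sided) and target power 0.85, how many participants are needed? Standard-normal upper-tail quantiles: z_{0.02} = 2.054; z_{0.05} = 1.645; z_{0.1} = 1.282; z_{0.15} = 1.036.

n = 23

Fisher's z: C = ½·ln((1+r)/(1−r)) = ½·ln(3.3478) = 0.6042.
n = ((z_{α/2} + z_β)/C)² + 3.
(1.645 + 1.036) / 0.6042 = 2.681 / 0.6042 = 4.437.
n = 4.437² + 3 = 19.69 + 3 = 22.7.
Round up.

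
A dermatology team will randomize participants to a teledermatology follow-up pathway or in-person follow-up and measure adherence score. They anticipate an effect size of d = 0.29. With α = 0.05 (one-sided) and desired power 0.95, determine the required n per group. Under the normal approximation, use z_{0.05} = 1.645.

n = 258 per group

For two independent groups with equal n: n = 2·((z_{α} + z_β) / d)².
z_{α} + z_β = 1.645 + 1.645 = 3.290.
n = 2 × (3.290 / 0.29)² = 2 × 11.345² = 2 × 128.71 = 257.4.
Round up to the next whole participant.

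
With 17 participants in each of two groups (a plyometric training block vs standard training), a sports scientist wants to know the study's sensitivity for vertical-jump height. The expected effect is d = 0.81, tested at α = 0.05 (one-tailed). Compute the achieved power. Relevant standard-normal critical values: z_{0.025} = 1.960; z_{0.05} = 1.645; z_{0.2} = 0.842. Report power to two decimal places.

For two equal groups, power = Φ(d·√(n/2) − z_{α}).
d·√(n/2) = 0.81 × √(17/2) = 0.81 × 2.915 = 2.362.
z_β = 2.362 − 1.645 = 0.717.
Power = Φ(0.717) = 0.763.

power ≈ 0.76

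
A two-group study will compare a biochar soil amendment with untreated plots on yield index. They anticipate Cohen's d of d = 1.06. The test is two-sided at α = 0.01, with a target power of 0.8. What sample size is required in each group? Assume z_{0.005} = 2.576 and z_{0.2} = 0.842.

n = 21 per group

For two independent groups with equal n: n = 2·((z_{α/2} + z_β) / d)².
z_{α/2} + z_β = 2.576 + 0.842 = 3.418.
n = 2 × (3.418 / 1.06)² = 2 × 3.225² = 2 × 10.40 = 20.8.
Round up to the next whole participant.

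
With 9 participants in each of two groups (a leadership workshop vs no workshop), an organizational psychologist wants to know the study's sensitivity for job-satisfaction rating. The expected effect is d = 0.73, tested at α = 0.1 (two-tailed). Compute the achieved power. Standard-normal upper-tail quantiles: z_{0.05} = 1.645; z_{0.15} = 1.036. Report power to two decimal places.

For two equal groups, power = Φ(d·√(n/2) − z_{α/2}).
d·√(n/2) = 0.73 × √(9/2) = 0.73 × 2.121 = 1.549.
z_β = 1.549 − 1.645 = -0.096.
Power = Φ(-0.096) = 0.462.

power ≈ 0.46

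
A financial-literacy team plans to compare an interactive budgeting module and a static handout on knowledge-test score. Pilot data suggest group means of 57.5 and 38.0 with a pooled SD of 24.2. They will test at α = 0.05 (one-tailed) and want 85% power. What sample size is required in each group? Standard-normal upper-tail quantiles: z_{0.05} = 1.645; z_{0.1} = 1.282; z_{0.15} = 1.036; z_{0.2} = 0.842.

n = 23 per group

Cohen's d = |M₁ − M₂| / SD_pooled = |57.5 − 38.0| / 24.2 = 19.5 / 24.2 = 0.806.
For two independent groups with equal n: n = 2·((z_{α} + z_β) / d)².
z_{α} + z_β = 1.645 + 1.036 = 2.681.
n = 2 × (2.681 / 0.806)² = 2 × 3.326² = 2 × 11.06 = 22.1.
Round up to the next whole participant.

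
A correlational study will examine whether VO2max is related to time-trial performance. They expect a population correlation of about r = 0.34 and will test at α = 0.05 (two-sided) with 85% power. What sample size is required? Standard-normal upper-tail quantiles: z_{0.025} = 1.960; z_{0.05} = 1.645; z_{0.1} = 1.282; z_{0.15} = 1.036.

n = 75

Fisher's z: C = ½·ln((1+r)/(1−r)) = ½·ln(2.0303) = 0.3541.
n = ((z_{α/2} + z_β)/C)² + 3.
(1.960 + 1.036) / 0.3541 = 2.996 / 0.3541 = 8.461.
n = 8.461² + 3 = 71.59 + 3 = 74.6.
Round up.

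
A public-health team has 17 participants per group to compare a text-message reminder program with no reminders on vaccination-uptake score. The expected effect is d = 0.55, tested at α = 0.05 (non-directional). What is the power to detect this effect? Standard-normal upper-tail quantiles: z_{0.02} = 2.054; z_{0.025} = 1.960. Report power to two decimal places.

power ≈ 0.36

For two equal groups, power = Φ(d·√(n/2) − z_{α/2}).
d·√(n/2) = 0.55 × √(17/2) = 0.55 × 2.915 = 1.604.
z_β = 1.604 − 1.960 = -0.356.
Power = Φ(-0.356) = 0.361.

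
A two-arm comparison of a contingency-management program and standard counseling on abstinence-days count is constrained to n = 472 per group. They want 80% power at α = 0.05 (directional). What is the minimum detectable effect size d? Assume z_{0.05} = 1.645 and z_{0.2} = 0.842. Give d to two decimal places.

For two independent groups of n = 472 each: d_min = (z_{α} + z_β)·√(2/n).
z-sum = 1.645 + 0.842 = 2.487.
d_min = 2.487 × √(2/472) = 2.487 × 0.0651 = 0.162.

d_min ≈ 0.16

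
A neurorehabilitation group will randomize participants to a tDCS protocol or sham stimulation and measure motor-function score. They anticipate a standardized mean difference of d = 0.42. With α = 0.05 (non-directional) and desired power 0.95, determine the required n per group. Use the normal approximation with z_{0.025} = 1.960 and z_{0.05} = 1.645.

n = 148 per group

For two independent groups with equal n: n = 2·((z_{α/2} + z_β) / d)².
z_{α/2} + z_β = 1.960 + 1.645 = 3.605.
n = 2 × (3.605 / 0.42)² = 2 × 8.583² = 2 × 73.67 = 147.3.
Round up to the next whole participant.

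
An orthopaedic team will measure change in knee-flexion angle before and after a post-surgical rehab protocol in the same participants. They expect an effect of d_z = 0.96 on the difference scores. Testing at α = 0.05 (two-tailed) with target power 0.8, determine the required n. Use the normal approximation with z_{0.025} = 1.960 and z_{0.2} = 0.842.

For a paired (one-sample on differences) test: n = ((z_{α/2} + z_β) / d)².
z_{α/2} + z_β = 1.960 + 0.842 = 2.802.
n = (2.802 / 0.96)² = 2.919² = 8.52.
Round up.

n = 9 pairs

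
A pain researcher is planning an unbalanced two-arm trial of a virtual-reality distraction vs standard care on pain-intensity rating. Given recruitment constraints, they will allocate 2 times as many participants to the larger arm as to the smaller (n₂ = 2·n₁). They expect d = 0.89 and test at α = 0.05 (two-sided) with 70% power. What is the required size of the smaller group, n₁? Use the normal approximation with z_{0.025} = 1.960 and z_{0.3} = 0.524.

With allocation ratio k = n₂/n₁ = 2, Var(x̄₁−x̄₂) = σ²(1/n₁ + 1/(k·n₁)) = σ²·(k+1)/(k·n₁).
So n₁ = (1 + 1/k)·((z_{α/2} + z_β)/d)² = 1.500 × (2.484/0.89)².
n₁ = 1.500 × 7.79 = 11.7.
Round up: n₁ = 12, giving n₂ = 2 × 12 = 24.

n₁ = 12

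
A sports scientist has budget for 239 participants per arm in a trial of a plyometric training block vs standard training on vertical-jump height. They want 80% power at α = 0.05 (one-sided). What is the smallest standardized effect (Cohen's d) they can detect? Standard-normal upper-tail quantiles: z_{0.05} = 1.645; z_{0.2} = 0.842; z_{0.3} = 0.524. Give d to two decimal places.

For two independent groups of n = 239 each: d_min = (z_{α} + z_β)·√(2/n).
z-sum = 1.645 + 0.842 = 2.487.
d_min = 2.487 × √(2/239) = 2.487 × 0.0915 = 0.228.

d_min ≈ 0.23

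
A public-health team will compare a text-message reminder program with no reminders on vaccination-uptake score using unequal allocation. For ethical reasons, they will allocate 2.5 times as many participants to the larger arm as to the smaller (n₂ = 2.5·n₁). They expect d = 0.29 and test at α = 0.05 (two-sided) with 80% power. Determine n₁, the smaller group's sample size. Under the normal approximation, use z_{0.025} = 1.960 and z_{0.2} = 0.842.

With allocation ratio k = n₂/n₁ = 2.5, Var(x̄₁−x̄₂) = σ²(1/n₁ + 1/(k·n₁)) = σ²·(k+1)/(k·n₁).
So n₁ = (1 + 1/k)·((z_{α/2} + z_β)/d)² = 1.400 × (2.802/0.29)².
n₁ = 1.400 × 93.36 = 130.7.
Round up: n₁ = 131, giving n₂ = ⌈2.5 × 131⌉ = ⌈327.5⌉ = 328.

n₁ = 131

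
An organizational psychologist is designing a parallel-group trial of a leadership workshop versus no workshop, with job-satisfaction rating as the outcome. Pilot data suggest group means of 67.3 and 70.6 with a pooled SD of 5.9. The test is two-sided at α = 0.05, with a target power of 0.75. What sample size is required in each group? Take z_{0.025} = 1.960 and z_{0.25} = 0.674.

n = 45 per group

Cohen's d = |M₁ − M₂| / SD_pooled = |67.3 − 70.6| / 5.9 = 3.3 / 5.9 = 0.559.
For two independent groups with equal n: n = 2·((z_{α/2} + z_β) / d)².
z_{α/2} + z_β = 1.960 + 0.674 = 2.634.
n = 2 × (2.634 / 0.559)² = 2 × 4.712² = 2 × 22.20 = 44.4.
Round up to the next whole participant.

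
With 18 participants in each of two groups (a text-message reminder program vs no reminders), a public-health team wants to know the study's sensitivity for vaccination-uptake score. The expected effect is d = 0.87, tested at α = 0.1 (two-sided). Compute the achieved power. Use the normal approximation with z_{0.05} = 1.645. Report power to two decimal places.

power ≈ 0.83

For two equal groups, power = Φ(d·√(n/2) − z_{α/2}).
d·√(n/2) = 0.87 × √(18/2) = 0.87 × 3.000 = 2.610.
z_β = 2.610 − 1.645 = 0.965.
Power = Φ(0.965) = 0.833.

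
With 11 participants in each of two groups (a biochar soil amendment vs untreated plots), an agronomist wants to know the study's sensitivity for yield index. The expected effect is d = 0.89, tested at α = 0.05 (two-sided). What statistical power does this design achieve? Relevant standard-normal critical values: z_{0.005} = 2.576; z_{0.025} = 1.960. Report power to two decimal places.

For two equal groups, power = Φ(d·√(n/2) − z_{α/2}).
d·√(n/2) = 0.89 × √(11/2) = 0.89 × 2.345 = 2.087.
z_β = 2.087 − 1.960 = 0.127.
Power = Φ(0.127) = 0.551.

power ≈ 0.55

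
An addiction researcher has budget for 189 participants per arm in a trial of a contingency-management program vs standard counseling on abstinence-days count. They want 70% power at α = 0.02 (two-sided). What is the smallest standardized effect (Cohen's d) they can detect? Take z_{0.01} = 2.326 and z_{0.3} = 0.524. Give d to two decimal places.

d_min ≈ 0.29

For two independent groups of n = 189 each: d_min = (z_{α/2} + z_β)·√(2/n).
z-sum = 2.326 + 0.524 = 2.850.
d_min = 2.850 × √(2/189) = 2.850 × 0.1029 = 0.293.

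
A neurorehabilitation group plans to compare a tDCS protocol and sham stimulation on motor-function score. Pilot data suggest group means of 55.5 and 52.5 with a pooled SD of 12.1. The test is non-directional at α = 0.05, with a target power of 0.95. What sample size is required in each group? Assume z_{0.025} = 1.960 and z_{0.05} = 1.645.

n = 423 per group

Cohen's d = |M₁ − M₂| / SD_pooled = |55.5 − 52.5| / 12.1 = 3.0 / 12.1 = 0.248.
For two independent groups with equal n: n = 2·((z_{α/2} + z_β) / d)².
z_{α/2} + z_β = 1.960 + 1.645 = 3.605.
n = 2 × (3.605 / 0.248)² = 2 × 14.536² = 2 × 211.30 = 422.6.
Round up to the next whole participant.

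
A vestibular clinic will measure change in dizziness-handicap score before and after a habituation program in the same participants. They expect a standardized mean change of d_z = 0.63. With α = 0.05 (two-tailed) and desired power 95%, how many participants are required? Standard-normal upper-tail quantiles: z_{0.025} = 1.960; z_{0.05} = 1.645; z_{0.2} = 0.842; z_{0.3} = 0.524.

For a paired (one-sample on differences) test: n = ((z_{α/2} + z_β) / d)².
z_{α/2} + z_β = 1.960 + 1.645 = 3.605.
n = (3.605 / 0.63)² = 5.722² = 32.74.
Round up.

n = 33 pairs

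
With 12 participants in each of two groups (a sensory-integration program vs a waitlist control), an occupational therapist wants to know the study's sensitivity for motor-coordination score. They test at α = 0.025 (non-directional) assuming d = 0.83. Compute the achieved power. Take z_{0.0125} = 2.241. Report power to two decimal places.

power ≈ 0.42

For two equal groups, power = Φ(d·√(n/2) − z_{α/2}).
d·√(n/2) = 0.83 × √(12/2) = 0.83 × 2.449 = 2.033.
z_β = 2.033 − 2.241 = -0.208.
Power = Φ(-0.208) = 0.418.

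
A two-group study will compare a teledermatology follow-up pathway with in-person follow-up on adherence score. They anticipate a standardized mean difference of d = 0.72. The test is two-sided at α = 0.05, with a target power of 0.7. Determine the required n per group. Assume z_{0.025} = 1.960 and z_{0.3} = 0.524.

n = 24 per group

For two independent groups with equal n: n = 2·((z_{α/2} + z_β) / d)².
z_{α/2} + z_β = 1.960 + 0.524 = 2.484.
n = 2 × (2.484 / 0.72)² = 2 × 3.450² = 2 × 11.90 = 23.8.
Round up to the next whole participant.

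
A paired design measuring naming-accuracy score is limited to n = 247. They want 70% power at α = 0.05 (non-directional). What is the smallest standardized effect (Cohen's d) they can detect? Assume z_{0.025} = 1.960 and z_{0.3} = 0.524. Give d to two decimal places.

For a single sample (or paired design) of n = 247: d_min = (z_{α/2} + z_β)/√n.
z-sum = 1.960 + 0.524 = 2.484.
d_min = 2.484 / √247 = 2.484 / 15.716 = 0.158.

d_min ≈ 0.16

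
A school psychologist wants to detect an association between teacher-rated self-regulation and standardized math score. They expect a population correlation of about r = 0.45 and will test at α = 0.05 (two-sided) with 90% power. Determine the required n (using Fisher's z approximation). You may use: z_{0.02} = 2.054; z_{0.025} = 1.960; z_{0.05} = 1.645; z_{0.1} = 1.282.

n = 48

Fisher's z: C = ½·ln((1+r)/(1−r)) = ½·ln(2.6364) = 0.4847.
n = ((z_{α/2} + z_β)/C)² + 3.
(1.960 + 1.282) / 0.4847 = 3.242 / 0.4847 = 6.689.
n = 6.689² + 3 = 44.74 + 3 = 47.7.
Round up.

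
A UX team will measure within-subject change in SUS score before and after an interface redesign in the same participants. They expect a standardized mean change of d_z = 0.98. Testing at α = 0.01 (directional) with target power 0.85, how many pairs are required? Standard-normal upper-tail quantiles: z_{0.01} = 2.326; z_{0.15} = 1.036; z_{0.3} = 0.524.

For a paired (one-sample on differences) test: n = ((z_{α} + z_β) / d)².
z_{α} + z_β = 2.326 + 1.036 = 3.362.
n = (3.362 / 0.98)² = 3.431² = 11.77.
Round up.

n = 12 pairs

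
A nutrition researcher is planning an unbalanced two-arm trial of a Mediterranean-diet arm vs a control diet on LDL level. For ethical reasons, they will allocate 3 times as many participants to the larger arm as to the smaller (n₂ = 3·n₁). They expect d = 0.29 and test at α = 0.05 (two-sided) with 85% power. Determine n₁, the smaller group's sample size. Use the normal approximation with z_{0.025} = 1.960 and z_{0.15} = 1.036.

With allocation ratio k = n₂/n₁ = 3, Var(x̄₁−x̄₂) = σ²(1/n₁ + 1/(k·n₁)) = σ²·(k+1)/(k·n₁).
So n₁ = (1 + 1/k)·((z_{α/2} + z_β)/d)² = 1.333 × (2.996/0.29)².
n₁ = 1.333 × 106.73 = 142.3.
Round up: n₁ = 143, giving n₂ = 3 × 143 = 429.

n₁ = 143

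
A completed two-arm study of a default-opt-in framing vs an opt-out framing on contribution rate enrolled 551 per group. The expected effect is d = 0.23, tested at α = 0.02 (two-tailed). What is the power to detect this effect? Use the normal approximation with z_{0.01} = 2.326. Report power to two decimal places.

For two equal groups, power = Φ(d·√(n/2) − z_{α/2}).
d·√(n/2) = 0.23 × √(551/2) = 0.23 × 16.598 = 3.818.
z_β = 3.818 − 2.326 = 1.492.
Power = Φ(1.492) = 0.932.

power ≈ 0.93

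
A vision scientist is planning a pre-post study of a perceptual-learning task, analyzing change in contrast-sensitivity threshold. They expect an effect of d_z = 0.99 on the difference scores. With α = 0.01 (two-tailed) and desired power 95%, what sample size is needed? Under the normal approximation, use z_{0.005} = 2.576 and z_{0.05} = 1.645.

For a paired (one-sample on differences) test: n = ((z_{α/2} + z_β) / d)².
z_{α/2} + z_β = 2.576 + 1.645 = 4.221.
n = (4.221 / 0.99)² = 4.264² = 18.18.
Round up.

n = 19 pairs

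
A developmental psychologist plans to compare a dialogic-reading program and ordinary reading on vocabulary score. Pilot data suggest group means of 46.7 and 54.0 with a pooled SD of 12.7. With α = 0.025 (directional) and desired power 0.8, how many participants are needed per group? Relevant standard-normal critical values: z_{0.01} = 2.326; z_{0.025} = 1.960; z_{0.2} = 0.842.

n = 48 per group

Cohen's d = |M₁ − M₂| / SD_pooled = |46.7 − 54.0| / 12.7 = 7.3 / 12.7 = 0.575.
For two independent groups with equal n: n = 2·((z_{α} + z_β) / d)².
z_{α} + z_β = 1.960 + 0.842 = 2.802.
n = 2 × (2.802 / 0.575)² = 2 × 4.873² = 2 × 23.75 = 47.5.
Round up to the next whole participant.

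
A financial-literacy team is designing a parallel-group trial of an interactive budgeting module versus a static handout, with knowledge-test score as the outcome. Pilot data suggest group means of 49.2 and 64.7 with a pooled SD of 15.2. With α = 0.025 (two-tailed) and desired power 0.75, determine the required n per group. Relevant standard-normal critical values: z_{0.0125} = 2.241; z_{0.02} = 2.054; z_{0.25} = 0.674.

Cohen's d = |M₁ − M₂| / SD_pooled = |49.2 − 64.7| / 15.2 = 15.5 / 15.2 = 1.020.
For two independent groups with equal n: n = 2·((z_{α/2} + z_β) / d)².
z_{α/2} + z_β = 2.241 + 0.674 = 2.915.
n = 2 × (2.915 / 1.020)² = 2 × 2.858² = 2 × 8.17 = 16.3.
Round up to the next whole participant.

n = 17 per group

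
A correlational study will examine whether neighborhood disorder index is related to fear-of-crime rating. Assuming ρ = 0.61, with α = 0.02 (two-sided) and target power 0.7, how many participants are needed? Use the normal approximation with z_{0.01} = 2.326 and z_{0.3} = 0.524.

Fisher's z: C = ½·ln((1+r)/(1−r)) = ½·ln(4.1282) = 0.7089.
n = ((z_{α/2} + z_β)/C)² + 3.
(2.326 + 0.524) / 0.7089 = 2.850 / 0.7089 = 4.020.
n = 4.020² + 3 = 16.16 + 3 = 19.2.
Round up.

n = 20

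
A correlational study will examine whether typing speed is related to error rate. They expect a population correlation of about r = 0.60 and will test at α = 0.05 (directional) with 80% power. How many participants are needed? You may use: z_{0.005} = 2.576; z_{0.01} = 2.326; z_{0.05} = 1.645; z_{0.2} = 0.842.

n = 16

Fisher's z: C = ½·ln((1+r)/(1−r)) = ½·ln(4.0000) = 0.6931.
n = ((z_{α} + z_β)/C)² + 3.
(1.645 + 0.842) / 0.6931 = 2.487 / 0.6931 = 3.588.
n = 3.588² + 3 = 12.88 + 3 = 15.9.
Round up.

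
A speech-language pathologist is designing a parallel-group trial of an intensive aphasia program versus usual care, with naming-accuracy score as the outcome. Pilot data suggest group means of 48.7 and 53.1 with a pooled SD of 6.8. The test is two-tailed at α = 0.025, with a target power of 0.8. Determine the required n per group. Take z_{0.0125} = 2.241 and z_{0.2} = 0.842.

Cohen's d = |M₁ − M₂| / SD_pooled = |48.7 − 53.1| / 6.8 = 4.4 / 6.8 = 0.647.
For two independent groups with equal n: n = 2·((z_{α/2} + z_β) / d)².
z_{α/2} + z_β = 2.241 + 0.842 = 3.083.
n = 2 × (3.083 / 0.647)² = 2 × 4.765² = 2 × 22.71 = 45.4.
Round up to the next whole participant.

n = 46 per group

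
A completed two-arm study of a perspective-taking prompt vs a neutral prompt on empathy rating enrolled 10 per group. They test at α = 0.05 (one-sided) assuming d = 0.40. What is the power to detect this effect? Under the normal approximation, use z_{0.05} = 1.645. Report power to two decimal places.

power ≈ 0.23

For two equal groups, power = Φ(d·√(n/2) − z_{α}).
d·√(n/2) = 0.40 × √(10/2) = 0.40 × 2.236 = 0.894.
z_β = 0.894 − 1.645 = -0.751.
Power = Φ(-0.751) = 0.226.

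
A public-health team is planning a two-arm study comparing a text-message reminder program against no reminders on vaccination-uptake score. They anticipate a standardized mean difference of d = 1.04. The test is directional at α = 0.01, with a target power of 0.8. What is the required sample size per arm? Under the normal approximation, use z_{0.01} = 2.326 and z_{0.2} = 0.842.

n = 19 per group

For two independent groups with equal n: n = 2·((z_{α} + z_β) / d)².
z_{α} + z_β = 2.326 + 0.842 = 3.168.
n = 2 × (3.168 / 1.04)² = 2 × 3.046² = 2 × 9.28 = 18.6.
Round up to the next whole participant.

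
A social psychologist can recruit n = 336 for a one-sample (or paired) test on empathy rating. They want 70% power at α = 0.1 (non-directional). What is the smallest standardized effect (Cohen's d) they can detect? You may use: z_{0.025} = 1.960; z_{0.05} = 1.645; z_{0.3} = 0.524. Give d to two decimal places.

For a single sample (or paired design) of n = 336: d_min = (z_{α/2} + z_β)/√n.
z-sum = 1.645 + 0.524 = 2.169.
d_min = 2.169 / √336 = 2.169 / 18.330 = 0.118.

d_min ≈ 0.12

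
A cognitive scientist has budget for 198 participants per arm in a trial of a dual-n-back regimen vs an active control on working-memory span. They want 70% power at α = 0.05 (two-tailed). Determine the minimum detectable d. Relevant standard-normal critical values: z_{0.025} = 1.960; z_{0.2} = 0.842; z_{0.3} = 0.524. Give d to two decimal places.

For two independent groups of n = 198 each: d_min = (z_{α/2} + z_β)·√(2/n).
z-sum = 1.960 + 0.524 = 2.484.
d_min = 2.484 × √(2/198) = 2.484 × 0.1005 = 0.250.

d_min ≈ 0.25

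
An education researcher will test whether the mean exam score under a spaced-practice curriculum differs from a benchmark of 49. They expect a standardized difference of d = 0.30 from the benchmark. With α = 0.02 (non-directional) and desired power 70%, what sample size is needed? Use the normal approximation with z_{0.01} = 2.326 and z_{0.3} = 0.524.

n = 91

For a one-sample test: n = ((z_{α/2} + z_β) / d)².
z_{α/2} + z_β = 2.326 + 0.524 = 2.850.
n = (2.850 / 0.30)² = 9.500² = 90.25.
Round up.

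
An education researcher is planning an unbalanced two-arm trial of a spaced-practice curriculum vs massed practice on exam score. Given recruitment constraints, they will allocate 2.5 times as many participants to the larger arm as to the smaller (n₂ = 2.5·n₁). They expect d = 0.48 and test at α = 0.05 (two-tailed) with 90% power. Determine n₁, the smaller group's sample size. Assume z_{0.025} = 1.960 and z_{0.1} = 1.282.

n₁ = 64

With allocation ratio k = n₂/n₁ = 2.5, Var(x̄₁−x̄₂) = σ²(1/n₁ + 1/(k·n₁)) = σ²·(k+1)/(k·n₁).
So n₁ = (1 + 1/k)·((z_{α/2} + z_β)/d)² = 1.400 × (3.242/0.48)².
n₁ = 1.400 × 45.62 = 63.9.
Round up: n₁ = 64, giving n₂ = 2.5 × 64 = 160.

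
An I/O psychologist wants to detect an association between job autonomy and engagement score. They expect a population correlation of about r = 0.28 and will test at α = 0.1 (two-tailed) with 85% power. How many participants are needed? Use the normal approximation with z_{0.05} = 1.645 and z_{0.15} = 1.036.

Fisher's z: C = ½·ln((1+r)/(1−r)) = ½·ln(1.7778) = 0.2877.
n = ((z_{α/2} + z_β)/C)² + 3.
(1.645 + 1.036) / 0.2877 = 2.681 / 0.2877 = 9.319.
n = 9.319² + 3 = 86.84 + 3 = 89.8.
Round up.

n = 90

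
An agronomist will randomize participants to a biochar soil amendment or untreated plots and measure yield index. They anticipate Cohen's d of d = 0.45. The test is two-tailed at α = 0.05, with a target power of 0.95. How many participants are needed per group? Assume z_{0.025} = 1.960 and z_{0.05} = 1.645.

n = 129 per group

For two independent groups with equal n: n = 2·((z_{α/2} + z_β) / d)².
z_{α/2} + z_β = 1.960 + 1.645 = 3.605.
n = 2 × (3.605 / 0.45)² = 2 × 8.011² = 2 × 64.18 = 128.4.
Round up to the next whole participant.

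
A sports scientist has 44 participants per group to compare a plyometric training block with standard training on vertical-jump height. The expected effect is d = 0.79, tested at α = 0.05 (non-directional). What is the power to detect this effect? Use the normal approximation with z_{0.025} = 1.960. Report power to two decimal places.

For two equal groups, power = Φ(d·√(n/2) − z_{α/2}).
d·√(n/2) = 0.79 × √(44/2) = 0.79 × 4.690 = 3.705.
z_β = 3.705 − 1.960 = 1.745.
Power = Φ(1.745) = 0.960.

power ≈ 0.96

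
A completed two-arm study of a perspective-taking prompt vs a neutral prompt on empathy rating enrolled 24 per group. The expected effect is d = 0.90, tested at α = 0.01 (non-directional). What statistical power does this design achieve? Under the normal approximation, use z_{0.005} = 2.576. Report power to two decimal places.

power ≈ 0.71

For two equal groups, power = Φ(d·√(n/2) − z_{α/2}).
d·√(n/2) = 0.90 × √(24/2) = 0.90 × 3.464 = 3.118.
z_β = 3.118 − 2.576 = 0.542.
Power = Φ(0.542) = 0.706.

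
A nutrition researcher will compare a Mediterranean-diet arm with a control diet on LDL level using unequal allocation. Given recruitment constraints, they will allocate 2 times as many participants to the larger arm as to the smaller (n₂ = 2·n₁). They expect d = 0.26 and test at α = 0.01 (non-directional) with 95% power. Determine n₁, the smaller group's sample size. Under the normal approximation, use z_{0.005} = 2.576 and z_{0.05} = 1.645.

n₁ = 396

With allocation ratio k = n₂/n₁ = 2, Var(x̄₁−x̄₂) = σ²(1/n₁ + 1/(k·n₁)) = σ²·(k+1)/(k·n₁).
So n₁ = (1 + 1/k)·((z_{α/2} + z_β)/d)² = 1.500 × (4.221/0.26)².
n₁ = 1.500 × 263.56 = 395.3.
Round up: n₁ = 396, giving n₂ = 2 × 396 = 792.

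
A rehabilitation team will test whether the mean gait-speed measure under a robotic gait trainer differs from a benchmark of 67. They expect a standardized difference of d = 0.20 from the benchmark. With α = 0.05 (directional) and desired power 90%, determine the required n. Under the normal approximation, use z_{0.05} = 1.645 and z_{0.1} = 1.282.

n = 215

For a one-sample test: n = ((z_{α} + z_β) / d)².
z_{α} + z_β = 1.645 + 1.282 = 2.927.
n = (2.927 / 0.20)² = 14.635² = 214.18.
Round up.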